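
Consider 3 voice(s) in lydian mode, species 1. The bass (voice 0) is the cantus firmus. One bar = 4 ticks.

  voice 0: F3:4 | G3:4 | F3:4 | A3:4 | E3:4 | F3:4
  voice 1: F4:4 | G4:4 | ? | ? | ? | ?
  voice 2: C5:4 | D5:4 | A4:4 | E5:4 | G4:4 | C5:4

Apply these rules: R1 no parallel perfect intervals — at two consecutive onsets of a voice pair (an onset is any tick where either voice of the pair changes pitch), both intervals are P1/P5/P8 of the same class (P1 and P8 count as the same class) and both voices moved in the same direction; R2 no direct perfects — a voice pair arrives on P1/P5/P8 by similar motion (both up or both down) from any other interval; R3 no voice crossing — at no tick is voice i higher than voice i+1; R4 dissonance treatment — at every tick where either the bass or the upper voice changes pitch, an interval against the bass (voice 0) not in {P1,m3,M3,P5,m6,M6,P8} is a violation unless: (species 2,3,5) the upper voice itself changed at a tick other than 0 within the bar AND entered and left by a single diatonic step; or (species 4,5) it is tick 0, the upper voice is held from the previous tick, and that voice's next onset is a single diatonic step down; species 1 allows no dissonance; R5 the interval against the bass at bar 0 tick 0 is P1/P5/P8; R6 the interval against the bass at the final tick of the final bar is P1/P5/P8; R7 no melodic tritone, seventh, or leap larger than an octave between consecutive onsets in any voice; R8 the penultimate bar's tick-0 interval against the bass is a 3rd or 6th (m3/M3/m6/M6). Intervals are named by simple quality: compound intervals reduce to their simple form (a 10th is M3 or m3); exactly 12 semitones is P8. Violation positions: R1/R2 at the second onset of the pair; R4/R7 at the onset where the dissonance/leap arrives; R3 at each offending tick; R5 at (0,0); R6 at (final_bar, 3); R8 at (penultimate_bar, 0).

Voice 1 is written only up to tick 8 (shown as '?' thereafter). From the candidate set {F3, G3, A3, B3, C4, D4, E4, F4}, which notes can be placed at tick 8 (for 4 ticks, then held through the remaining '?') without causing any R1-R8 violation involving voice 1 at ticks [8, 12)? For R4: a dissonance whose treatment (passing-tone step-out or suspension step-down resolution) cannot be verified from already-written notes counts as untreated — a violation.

F3: violates R1,R7
G3: violates R4
A3: violates R2,R7
B3: violates R4
C4: violates R2
D4: violates R1
E4: violates R4
F4: violates R1

{}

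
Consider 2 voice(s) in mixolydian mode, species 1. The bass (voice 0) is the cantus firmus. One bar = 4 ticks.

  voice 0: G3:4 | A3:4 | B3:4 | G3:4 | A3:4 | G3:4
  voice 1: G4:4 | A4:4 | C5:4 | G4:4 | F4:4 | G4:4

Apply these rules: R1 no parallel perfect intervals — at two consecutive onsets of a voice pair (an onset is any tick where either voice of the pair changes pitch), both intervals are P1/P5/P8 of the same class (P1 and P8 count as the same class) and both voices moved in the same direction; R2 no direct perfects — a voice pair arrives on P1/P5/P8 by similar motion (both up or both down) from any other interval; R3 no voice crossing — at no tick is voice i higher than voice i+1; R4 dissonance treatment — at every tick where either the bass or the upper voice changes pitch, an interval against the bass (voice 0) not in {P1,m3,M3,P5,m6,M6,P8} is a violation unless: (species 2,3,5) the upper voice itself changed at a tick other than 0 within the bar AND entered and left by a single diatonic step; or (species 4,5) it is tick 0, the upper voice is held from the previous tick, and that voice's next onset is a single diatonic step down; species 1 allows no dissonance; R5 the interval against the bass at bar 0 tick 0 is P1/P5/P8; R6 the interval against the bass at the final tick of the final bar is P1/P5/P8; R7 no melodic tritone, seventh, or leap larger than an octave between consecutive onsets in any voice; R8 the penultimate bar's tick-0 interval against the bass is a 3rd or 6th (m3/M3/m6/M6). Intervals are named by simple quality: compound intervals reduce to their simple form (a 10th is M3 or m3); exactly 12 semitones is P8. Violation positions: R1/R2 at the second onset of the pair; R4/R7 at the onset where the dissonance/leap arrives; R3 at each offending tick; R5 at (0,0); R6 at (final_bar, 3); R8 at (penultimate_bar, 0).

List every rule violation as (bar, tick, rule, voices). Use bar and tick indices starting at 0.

bar 0: v0=G3 v1=G4 downbeat P8
bar 1: v0=A3 v1=A4 downbeat P8
bar 2: v0=B3 v1=C5 downbeat m2
bar 3: v0=G3 v1=G4 downbeat P8
bar 4: v0=A3 v1=F4 downbeat m6
bar 5: v0=G3 v1=G4 downbeat P8
  -> R1 @ bar 1 tick 0 v(0, 1): G3/G4 P8 -> A3/A4 P8 similar
  -> R4 @ bar 2 tick 0 v(0, 1): B3/C5 m2 untreated
  -> R2 @ bar 3 tick 0 v(0, 1): B3/C5 m2 -> G3/G4 P8 similar

(1, 0, R1, (0, 1))
(2, 0, R4, (0, 1))
(3, 0, R2, (0, 1))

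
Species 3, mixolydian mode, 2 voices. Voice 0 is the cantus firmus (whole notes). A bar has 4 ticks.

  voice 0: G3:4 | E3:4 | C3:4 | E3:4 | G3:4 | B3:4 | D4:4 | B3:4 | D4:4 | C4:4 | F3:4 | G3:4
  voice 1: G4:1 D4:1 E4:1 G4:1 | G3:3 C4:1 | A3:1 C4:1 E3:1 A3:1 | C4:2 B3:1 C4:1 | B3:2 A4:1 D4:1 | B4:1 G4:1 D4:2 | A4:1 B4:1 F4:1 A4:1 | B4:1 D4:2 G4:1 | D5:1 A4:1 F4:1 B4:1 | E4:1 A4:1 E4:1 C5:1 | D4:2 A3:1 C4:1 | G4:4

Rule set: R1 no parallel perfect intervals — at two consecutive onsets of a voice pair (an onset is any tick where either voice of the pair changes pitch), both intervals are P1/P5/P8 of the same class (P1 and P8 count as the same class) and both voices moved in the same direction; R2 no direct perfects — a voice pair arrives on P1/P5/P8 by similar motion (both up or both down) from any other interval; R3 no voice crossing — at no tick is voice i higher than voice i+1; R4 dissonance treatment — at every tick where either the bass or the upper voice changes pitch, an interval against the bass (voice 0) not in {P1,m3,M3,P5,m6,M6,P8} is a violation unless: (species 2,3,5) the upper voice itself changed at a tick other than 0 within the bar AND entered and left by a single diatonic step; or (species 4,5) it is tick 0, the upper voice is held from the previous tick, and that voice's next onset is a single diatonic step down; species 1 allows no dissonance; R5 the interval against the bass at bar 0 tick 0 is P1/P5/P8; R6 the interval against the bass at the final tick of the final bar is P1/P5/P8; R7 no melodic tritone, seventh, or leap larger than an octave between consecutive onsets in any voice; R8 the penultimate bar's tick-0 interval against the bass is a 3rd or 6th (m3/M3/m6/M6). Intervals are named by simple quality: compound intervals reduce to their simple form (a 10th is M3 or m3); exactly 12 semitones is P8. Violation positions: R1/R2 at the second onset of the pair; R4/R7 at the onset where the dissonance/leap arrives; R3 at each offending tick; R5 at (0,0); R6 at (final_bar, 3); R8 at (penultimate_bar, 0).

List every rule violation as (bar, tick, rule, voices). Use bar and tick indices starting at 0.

bar 0: v0=G3 v1=G4 downbeat P8
bar 1: v0=E3 v1=G3 downbeat m3
bar 2: v0=C3 v1=A3 downbeat M6
bar 3: v0=E3 v1=C4 downbeat m6
bar 4: v0=G3 v1=B3 downbeat M3
bar 5: v0=B3 v1=B4 downbeat P8
bar 6: v0=D4 v1=A4 downbeat P5
bar 7: v0=B3 v1=B4 downbeat P8
bar 8: v0=D4 v1=D5 downbeat P8
bar 9: v0=C4 v1=E4 downbeat M3
bar 10: v0=F3 v1=D4 downbeat M6
bar 11: v0=G3 v1=G4 downbeat P8
  -> R4 @ bar 4 tick 2 v(0, 1): G3/A4 M2 untreated
  -> R7 @ bar 4 tick 2 v(1,): B3->A4 leap 10st
  -> R2 @ bar 5 tick 0 v(0, 1): G3/D4 P5 -> B3/B4 P8 similar
  -> R2 @ bar 6 tick 0 v(0, 1): B3/D4 m3 -> D4/A4 P5 similar
  -> R7 @ bar 6 tick 2 v(1,): B4->F4 leap 6st
  -> R2 @ bar 8 tick 0 v(0, 1): B3/G4 m6 -> D4/D5 P8 similar
  -> R7 @ bar 8 tick 3 v(1,): F4->B4 leap 6st
  -> R7 @ bar 10 tick 0 v(1,): C5->D4 leap 10st
  -> R2 @ bar 11 tick 0 v(0, 1): F3/C4 P5 -> G3/G4 P8 similar

(4, 2, R4, (0, 1))
(4, 2, R7, (1,))
(5, 0, R2, (0, 1))
(6, 0, R2, (0, 1))
(6, 2, R7, (1,))
(8, 0, R2, (0, 1))
(8, 3, R7, (1,))
(10, 0, R7, (1,))
(11, 0, R2, (0, 1))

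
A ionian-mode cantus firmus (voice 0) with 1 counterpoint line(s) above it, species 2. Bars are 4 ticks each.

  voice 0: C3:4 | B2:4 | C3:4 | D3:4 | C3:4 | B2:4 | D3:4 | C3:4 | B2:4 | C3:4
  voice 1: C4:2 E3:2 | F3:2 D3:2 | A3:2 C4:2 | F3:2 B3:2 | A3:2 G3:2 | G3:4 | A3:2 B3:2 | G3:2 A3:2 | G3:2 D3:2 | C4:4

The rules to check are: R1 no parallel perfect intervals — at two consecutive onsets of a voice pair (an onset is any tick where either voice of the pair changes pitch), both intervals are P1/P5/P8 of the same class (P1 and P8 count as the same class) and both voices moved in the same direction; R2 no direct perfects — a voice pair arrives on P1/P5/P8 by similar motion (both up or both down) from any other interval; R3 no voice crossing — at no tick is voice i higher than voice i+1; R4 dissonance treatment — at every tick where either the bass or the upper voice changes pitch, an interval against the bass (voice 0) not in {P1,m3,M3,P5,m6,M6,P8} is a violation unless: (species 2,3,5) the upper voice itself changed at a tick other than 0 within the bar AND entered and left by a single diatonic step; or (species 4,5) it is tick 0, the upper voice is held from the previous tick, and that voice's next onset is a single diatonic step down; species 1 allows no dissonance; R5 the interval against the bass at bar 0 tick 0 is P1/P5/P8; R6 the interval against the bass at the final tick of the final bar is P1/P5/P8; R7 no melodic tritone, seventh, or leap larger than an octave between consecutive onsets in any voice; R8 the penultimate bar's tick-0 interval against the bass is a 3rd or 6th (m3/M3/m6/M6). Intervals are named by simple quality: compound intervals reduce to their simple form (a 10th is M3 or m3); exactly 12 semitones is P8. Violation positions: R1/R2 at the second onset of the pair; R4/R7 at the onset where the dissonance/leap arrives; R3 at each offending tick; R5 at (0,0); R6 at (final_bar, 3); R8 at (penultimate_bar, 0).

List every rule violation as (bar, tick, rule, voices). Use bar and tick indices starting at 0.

bar 0: v0=C3 v1=C4 downbeat P8
bar 1: v0=B2 v1=F3 downbeat TT
bar 2: v0=C3 v1=A3 downbeat M6
bar 3: v0=D3 v1=F3 downbeat m3
bar 4: v0=C3 v1=A3 downbeat M6
bar 5: v0=B2 v1=G3 downbeat m6
bar 6: v0=D3 v1=A3 downbeat P5
bar 7: v0=C3 v1=G3 downbeat P5
bar 8: v0=B2 v1=G3 downbeat m6
bar 9: v0=C3 v1=C4 downbeat P8
  -> R4 @ bar 1 tick 0 v(0, 1): B2/F3 TT untreated
  -> R7 @ bar 3 tick 2 v(1,): F3->B3 leap 6st
  -> R2 @ bar 6 tick 0 v(0, 1): B2/G3 m6 -> D3/A3 P5 similar
  -> R2 @ bar 7 tick 0 v(0, 1): D3/B3 M6 -> C3/G3 P5 similar
  -> R2 @ bar 9 tick 0 v(0, 1): B2/D3 m3 -> C3/C4 P8 similar
  -> R7 @ bar 9 tick 0 v(1,): D3->C4 leap 10st

(1, 0, R4, (0, 1))
(3, 2, R7, (1,))
(6, 0, R2, (0, 1))
(7, 0, R2, (0, 1))
(9, 0, R2, (0, 1))
(9, 0, R7, (1,))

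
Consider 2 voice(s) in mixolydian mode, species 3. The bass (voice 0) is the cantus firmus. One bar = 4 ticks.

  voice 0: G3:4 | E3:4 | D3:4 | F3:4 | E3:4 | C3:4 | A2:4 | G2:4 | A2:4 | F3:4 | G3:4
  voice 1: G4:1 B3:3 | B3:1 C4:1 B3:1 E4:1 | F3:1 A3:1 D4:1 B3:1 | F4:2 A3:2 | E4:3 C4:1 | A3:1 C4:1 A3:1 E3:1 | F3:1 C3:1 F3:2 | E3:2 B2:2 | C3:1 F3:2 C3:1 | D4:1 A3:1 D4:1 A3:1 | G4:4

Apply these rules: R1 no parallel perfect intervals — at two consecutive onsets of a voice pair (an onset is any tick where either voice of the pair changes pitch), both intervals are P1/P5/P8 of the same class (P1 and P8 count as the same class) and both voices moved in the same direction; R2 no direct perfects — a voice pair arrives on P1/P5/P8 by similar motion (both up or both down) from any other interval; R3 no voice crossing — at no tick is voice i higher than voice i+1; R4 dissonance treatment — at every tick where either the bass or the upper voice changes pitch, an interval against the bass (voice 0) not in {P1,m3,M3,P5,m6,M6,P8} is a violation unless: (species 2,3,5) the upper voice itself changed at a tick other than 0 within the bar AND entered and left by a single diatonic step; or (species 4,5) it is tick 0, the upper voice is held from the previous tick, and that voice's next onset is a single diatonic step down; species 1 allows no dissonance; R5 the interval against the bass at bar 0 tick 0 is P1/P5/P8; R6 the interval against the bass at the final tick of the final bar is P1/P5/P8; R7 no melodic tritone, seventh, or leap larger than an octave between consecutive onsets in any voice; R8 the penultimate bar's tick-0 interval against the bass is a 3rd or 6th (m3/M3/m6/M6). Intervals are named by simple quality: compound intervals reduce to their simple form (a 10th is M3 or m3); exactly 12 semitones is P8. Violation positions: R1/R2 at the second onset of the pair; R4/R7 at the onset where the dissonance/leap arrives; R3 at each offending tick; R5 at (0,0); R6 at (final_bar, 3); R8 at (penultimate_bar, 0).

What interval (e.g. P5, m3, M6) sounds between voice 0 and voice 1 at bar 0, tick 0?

voice 0=G3 voice 1=G4 -> P8

P8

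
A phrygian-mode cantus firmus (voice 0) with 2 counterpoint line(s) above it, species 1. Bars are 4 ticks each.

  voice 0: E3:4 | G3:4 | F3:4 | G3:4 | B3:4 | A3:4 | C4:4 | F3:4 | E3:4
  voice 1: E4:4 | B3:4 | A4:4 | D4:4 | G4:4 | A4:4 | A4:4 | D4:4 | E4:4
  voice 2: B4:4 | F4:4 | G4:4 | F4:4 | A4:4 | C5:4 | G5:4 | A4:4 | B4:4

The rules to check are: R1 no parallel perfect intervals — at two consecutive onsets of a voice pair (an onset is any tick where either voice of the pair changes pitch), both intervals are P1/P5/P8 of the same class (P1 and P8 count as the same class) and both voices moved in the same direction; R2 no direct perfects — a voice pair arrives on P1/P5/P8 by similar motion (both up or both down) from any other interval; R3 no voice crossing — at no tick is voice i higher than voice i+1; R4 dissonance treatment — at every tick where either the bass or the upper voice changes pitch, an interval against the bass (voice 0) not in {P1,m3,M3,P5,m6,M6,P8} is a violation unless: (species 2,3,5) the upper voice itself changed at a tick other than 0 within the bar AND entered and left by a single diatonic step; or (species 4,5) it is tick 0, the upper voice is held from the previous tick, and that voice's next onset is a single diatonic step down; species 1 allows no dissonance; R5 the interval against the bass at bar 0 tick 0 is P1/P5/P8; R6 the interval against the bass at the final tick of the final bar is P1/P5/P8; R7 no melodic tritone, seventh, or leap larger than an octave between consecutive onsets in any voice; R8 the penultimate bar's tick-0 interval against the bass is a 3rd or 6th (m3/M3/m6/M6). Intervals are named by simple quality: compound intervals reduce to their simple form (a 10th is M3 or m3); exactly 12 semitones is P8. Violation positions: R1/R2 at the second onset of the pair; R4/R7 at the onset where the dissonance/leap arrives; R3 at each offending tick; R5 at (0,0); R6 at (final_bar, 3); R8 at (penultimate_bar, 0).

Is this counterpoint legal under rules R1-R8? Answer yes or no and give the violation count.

No (14 violations)

bar 0: v0=E3 v1=E4 v2=B4 (P5)
bar 1: v0=G3 v1=B3 v2=F4 (m7)
bar 2: v0=F3 v1=A4 v2=G4 (M2)
bar 3: v0=G3 v1=D4 v2=F4 (m7)
bar 4: v0=B3 v1=G4 v2=A4 (m7)
bar 5: v0=A3 v1=A4 v2=C5 (m3)
bar 6: v0=C4 v1=A4 v2=G5 (P5)
bar 7: v0=F3 v1=D4 v2=A4 (M3)
bar 8: v0=E3 v1=E4 v2=B4 (P5)
  R4 @ bar1.0: G3/F4 m7 untreated
  R7 @ bar1.0: B4->F4 leap 6st
  R3 @ bar2.0: A4 above G4
  R4 @ bar2.0: F3/G4 M2 untreated
  R7 @ bar2.0: B3->A4 leap 10st
  R3 @ bar2.1: A4 above G4
  R3 @ bar2.2: A4 above G4
  R3 @ bar2.3: A4 above G4
  R4 @ bar3.0: G3/F4 m7 untreated
  R4 @ bar4.0: B3/A4 m7 untreated
  R2 @ bar6.0: A3/C5 m3 -> C4/G5 P5 similar
  R2 @ bar7.0: A4/G5 m7 -> D4/A4 P5 similar
  R7 @ bar7.0: G5->A4 leap 10st
  R1 @ bar8.0: D4/A4 P5 -> E4/B4 P5 similar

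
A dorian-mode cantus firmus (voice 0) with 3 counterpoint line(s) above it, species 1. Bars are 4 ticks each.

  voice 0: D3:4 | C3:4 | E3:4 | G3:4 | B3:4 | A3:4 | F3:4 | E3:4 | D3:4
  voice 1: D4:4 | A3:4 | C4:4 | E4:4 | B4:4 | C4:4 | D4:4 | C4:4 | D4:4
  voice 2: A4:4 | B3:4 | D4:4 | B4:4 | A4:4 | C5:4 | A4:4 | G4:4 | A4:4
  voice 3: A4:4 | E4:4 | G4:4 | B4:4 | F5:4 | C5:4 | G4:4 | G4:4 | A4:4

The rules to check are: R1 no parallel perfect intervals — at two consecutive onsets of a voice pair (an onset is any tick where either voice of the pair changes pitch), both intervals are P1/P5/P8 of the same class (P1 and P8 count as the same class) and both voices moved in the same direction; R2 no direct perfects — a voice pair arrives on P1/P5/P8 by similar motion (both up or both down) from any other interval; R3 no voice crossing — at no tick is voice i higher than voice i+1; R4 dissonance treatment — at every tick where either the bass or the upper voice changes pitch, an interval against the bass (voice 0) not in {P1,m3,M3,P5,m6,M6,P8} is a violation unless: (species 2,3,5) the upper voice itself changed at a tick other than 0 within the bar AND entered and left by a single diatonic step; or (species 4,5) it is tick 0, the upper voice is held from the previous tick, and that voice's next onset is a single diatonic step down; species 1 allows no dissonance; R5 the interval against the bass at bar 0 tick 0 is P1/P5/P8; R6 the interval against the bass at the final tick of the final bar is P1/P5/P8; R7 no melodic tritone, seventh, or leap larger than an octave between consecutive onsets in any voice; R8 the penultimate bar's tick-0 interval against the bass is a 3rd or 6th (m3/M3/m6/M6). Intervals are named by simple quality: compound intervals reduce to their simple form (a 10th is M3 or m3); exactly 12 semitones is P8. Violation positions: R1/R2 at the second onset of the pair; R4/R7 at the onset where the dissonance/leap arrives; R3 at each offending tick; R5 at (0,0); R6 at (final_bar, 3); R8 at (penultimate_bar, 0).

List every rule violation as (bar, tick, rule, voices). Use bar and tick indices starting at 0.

bar 0: v0=D3 v1=D4 v2=A4 v3=A4 downbeat P5
bar 1: v0=C3 v1=A3 v2=B3 v3=E4 downbeat M3
bar 2: v0=E3 v1=C4 v2=D4 v3=G4 downbeat m3
bar 3: v0=G3 v1=E4 v2=B4 v3=B4 downbeat M3
bar 4: v0=B3 v1=B4 v2=A4 v3=F5 downbeat TT
bar 5: v0=A3 v1=C4 v2=C5 v3=C5 downbeat m3
bar 6: v0=F3 v1=D4 v2=A4 v3=G4 downbeat M2
bar 7: v0=E3 v1=C4 v2=G4 v3=G4 downbeat m3
bar 8: v0=D3 v1=D4 v2=A4 v3=A4 downbeat P5
  -> R1 @ bar 1 tick 0 v(1, 3): D4/A4 P5 -> A3/E4 P5 similar
  -> R4 @ bar 1 tick 0 v(0, 2): C3/B3 M7 untreated
  -> R7 @ bar 1 tick 0 v(2,): A4->B3 leap 10st
  -> R1 @ bar 2 tick 0 v(1, 3): A3/E4 P5 -> C4/G4 P5 similar
  -> R4 @ bar 2 tick 0 v(0, 2): E3/D4 m7 untreated
  -> R1 @ bar 3 tick 0 v(1, 3): C4/G4 P5 -> E4/B4 P5 similar
  -> R2 @ bar 3 tick 0 v(1, 2): C4/D4 M2 -> E4/B4 P5 similar
  -> R2 @ bar 3 tick 0 v(2, 3): D4/G4 P4 -> B4/B4 P1 similar
  -> R2 @ bar 4 tick 0 v(0, 1): G3/E4 M6 -> B3/B4 P8 similar
  -> R3 @ bar 4 tick 0 v(1, 2): B4 above A4
  -> R4 @ bar 4 tick 0 v(0, 2): B3/A4 m7 untreated
  -> R4 @ bar 4 tick 0 v(0, 3): B3/F5 TT untreated
  -> R7 @ bar 4 tick 0 v(3,): B4->F5 leap 6st
  -> R3 @ bar 4 tick 1 v(1, 2): B4 above A4
  -> R3 @ bar 4 tick 2 v(1, 2): B4 above A4
  -> R3 @ bar 4 tick 3 v(1, 2): B4 above A4
  -> R2 @ bar 5 tick 0 v(1, 3): B4/F5 TT -> C4/C5 P8 similar
  -> R7 @ bar 5 tick 0 v(1,): B4->C4 leap 11st
  -> R3 @ bar 6 tick 0 v(2, 3): A4 above G4
  -> R4 @ bar 6 tick 0 v(0, 3): F3/G4 M2 untreated
  -> R3 @ bar 6 tick 1 v(2, 3): A4 above G4
  -> R3 @ bar 6 tick 2 v(2, 3): A4 above G4
  -> R3 @ bar 6 tick 3 v(2, 3): A4 above G4
  -> R1 @ bar 7 tick 0 v(1, 2): D4/A4 P5 -> C4/G4 P5 similar
  -> R1 @ bar 8 tick 0 v(1, 2): C4/G4 P5 -> D4/A4 P5 similar
  -> R1 @ bar 8 tick 0 v(1, 3): C4/G4 P5 -> D4/A4 P5 similar
  -> R1 @ bar 8 tick 0 v(2, 3): G4/G4 P1 -> A4/A4 P1 similar

(1, 0, R1, (1, 3))
(1, 0, R4, (0, 2))
(1, 0, R7, (2,))
(2, 0, R1, (1, 3))
(2, 0, R4, (0, 2))
(3, 0, R1, (1, 3))
(3, 0, R2, (1, 2))
(3, 0, R2, (2, 3))
(4, 0, R2, (0, 1))
(4, 0, R3, (1, 2))
(4, 0, R4, (0, 2))
(4, 0, R4, (0, 3))
(4, 0, R7, (3,))
(4, 1, R3, (1, 2))
(4, 2, R3, (1, 2))
(4, 3, R3, (1, 2))
(5, 0, R2, (1, 3))
(5, 0, R7, (1,))
(6, 0, R3, (2, 3))
(6, 0, R4, (0, 3))
(6, 1, R3, (2, 3))
(6, 2, R3, (2, 3))
(6, 3, R3, (2, 3))
(7, 0, R1, (1, 2))
(8, 0, R1, (1, 2))
(8, 0, R1, (1, 3))
(8, 0, R1, (2, 3))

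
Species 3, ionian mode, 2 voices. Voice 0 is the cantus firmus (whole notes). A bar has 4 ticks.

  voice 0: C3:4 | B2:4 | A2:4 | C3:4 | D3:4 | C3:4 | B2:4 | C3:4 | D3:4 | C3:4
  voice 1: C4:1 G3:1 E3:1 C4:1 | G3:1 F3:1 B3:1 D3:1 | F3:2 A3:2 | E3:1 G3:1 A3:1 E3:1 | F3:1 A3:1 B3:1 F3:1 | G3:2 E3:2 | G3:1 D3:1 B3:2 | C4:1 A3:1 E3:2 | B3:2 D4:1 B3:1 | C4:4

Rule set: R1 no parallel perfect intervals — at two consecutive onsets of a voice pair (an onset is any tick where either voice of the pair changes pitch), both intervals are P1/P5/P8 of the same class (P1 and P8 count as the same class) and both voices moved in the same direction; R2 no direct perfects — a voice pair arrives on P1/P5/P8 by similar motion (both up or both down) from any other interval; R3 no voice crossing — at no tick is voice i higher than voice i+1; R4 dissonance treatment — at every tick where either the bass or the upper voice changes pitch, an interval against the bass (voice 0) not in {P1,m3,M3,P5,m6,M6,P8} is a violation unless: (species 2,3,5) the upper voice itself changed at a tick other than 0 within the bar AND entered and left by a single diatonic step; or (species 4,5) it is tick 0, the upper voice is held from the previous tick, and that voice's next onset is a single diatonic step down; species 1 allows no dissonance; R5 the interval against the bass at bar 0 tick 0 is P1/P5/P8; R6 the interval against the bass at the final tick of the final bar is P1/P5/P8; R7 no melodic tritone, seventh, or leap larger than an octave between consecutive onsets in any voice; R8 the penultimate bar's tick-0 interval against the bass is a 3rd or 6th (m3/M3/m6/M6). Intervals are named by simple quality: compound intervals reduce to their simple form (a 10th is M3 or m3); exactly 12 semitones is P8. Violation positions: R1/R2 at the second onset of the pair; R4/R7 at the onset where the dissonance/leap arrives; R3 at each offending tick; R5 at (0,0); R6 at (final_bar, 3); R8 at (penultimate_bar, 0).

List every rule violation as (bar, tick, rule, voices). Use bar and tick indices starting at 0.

bar 0: v0=C3 v1=C4 downbeat P8
bar 1: v0=B2 v1=G3 downbeat m6
bar 2: v0=A2 v1=F3 downbeat m6
bar 3: v0=C3 v1=E3 downbeat M3
bar 4: v0=D3 v1=F3 downbeat m3
bar 5: v0=C3 v1=G3 downbeat P5
bar 6: v0=B2 v1=G3 downbeat m6
bar 7: v0=C3 v1=C4 downbeat P8
bar 8: v0=D3 v1=B3 downbeat M6
bar 9: v0=C3 v1=C4 downbeat P8
  -> R4 @ bar 1 tick 1 v(0, 1): B2/F3 TT untreated
  -> R7 @ bar 1 tick 2 v(1,): F3->B3 leap 6st
  -> R7 @ bar 4 tick 3 v(1,): B3->F3 leap 6st
  -> R1 @ bar 7 tick 0 v(0, 1): B2/B3 P8 -> C3/C4 P8 similar

(1, 1, R4, (0, 1))
(1, 2, R7, (1,))
(4, 3, R7, (1,))
(7, 0, R1, (0, 1))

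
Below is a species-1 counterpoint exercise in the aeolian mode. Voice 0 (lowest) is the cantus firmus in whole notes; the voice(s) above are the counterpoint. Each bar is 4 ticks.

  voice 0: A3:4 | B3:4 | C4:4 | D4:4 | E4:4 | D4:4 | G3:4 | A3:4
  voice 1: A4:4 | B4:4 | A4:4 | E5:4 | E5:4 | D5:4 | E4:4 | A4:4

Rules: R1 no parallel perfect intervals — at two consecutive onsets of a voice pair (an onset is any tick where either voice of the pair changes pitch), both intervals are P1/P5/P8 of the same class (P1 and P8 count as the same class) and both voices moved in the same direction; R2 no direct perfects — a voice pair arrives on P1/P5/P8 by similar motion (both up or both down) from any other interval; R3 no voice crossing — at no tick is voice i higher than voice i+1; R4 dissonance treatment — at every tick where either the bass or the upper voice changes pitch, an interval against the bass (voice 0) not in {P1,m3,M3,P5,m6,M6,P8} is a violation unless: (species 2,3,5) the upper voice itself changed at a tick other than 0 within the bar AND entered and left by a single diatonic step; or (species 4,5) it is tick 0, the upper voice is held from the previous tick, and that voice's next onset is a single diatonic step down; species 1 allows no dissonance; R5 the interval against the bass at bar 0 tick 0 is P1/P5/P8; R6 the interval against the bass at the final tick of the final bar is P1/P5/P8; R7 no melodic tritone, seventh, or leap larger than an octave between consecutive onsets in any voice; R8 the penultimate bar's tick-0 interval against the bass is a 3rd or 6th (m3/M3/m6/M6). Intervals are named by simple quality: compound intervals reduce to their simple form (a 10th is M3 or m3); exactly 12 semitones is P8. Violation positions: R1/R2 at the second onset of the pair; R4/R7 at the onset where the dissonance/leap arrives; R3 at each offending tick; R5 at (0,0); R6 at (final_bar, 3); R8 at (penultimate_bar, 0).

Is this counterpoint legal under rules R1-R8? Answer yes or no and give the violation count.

bar 0: v0=A3 v1=A4 (P8)
bar 1: v0=B3 v1=B4 (P8)
bar 2: v0=C4 v1=A4 (M6)
bar 3: v0=D4 v1=E5 (M2)
bar 4: v0=E4 v1=E5 (P8)
bar 5: v0=D4 v1=D5 (P8)
bar 6: v0=G3 v1=E4 (M6)
bar 7: v0=A3 v1=A4 (P8)
  R1 @ bar1.0: A3/A4 P8 -> B3/B4 P8 similar
  R4 @ bar3.0: D4/E5 M2 untreated
  R1 @ bar5.0: E4/E5 P8 -> D4/D5 P8 similar
  R7 @ bar6.0: D5->E4 leap 10st
  R2 @ bar7.0: G3/E4 M6 -> A3/A4 P8 similar

No (5 violations)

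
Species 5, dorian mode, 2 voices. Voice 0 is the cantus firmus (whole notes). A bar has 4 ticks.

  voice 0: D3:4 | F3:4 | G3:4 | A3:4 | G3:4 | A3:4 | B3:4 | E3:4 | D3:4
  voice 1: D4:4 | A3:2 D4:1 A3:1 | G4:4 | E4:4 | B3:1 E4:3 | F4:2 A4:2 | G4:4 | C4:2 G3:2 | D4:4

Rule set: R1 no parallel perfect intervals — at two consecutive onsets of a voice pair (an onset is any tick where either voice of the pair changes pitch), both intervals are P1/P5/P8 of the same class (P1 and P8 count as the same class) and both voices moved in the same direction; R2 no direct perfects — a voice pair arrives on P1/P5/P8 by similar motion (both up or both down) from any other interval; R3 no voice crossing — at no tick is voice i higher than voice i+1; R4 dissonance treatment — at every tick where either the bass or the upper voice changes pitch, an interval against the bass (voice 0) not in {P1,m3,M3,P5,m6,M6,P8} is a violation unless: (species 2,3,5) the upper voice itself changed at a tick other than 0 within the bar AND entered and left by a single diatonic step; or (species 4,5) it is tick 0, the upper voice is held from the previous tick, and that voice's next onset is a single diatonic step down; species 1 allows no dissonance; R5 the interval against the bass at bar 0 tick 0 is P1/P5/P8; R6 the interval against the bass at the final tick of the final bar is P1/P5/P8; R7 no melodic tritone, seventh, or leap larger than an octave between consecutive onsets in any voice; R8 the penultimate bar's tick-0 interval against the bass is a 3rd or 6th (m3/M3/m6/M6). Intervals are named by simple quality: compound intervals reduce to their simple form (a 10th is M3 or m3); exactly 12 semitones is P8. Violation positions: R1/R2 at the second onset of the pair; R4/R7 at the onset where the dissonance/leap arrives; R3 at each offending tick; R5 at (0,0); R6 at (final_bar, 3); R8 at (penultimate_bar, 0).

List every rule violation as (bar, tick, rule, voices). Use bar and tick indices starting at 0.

(2, 0, R2, (0, 1))
(2, 0, R7, (1,))

bar 0: v0=D3 v1=D4 downbeat P8
bar 1: v0=F3 v1=A3 downbeat M3
bar 2: v0=G3 v1=G4 downbeat P8
bar 3: v0=A3 v1=E4 downbeat P5
bar 4: v0=G3 v1=B3 downbeat M3
bar 5: v0=A3 v1=F4 downbeat m6
bar 6: v0=B3 v1=G4 downbeat m6
bar 7: v0=E3 v1=C4 downbeat m6
bar 8: v0=D3 v1=D4 downbeat P8
  -> R2 @ bar 2 tick 0 v(0, 1): F3/A3 M3 -> G3/G4 P8 similar
  -> R7 @ bar 2 tick 0 v(1,): A3->G4 leap 10st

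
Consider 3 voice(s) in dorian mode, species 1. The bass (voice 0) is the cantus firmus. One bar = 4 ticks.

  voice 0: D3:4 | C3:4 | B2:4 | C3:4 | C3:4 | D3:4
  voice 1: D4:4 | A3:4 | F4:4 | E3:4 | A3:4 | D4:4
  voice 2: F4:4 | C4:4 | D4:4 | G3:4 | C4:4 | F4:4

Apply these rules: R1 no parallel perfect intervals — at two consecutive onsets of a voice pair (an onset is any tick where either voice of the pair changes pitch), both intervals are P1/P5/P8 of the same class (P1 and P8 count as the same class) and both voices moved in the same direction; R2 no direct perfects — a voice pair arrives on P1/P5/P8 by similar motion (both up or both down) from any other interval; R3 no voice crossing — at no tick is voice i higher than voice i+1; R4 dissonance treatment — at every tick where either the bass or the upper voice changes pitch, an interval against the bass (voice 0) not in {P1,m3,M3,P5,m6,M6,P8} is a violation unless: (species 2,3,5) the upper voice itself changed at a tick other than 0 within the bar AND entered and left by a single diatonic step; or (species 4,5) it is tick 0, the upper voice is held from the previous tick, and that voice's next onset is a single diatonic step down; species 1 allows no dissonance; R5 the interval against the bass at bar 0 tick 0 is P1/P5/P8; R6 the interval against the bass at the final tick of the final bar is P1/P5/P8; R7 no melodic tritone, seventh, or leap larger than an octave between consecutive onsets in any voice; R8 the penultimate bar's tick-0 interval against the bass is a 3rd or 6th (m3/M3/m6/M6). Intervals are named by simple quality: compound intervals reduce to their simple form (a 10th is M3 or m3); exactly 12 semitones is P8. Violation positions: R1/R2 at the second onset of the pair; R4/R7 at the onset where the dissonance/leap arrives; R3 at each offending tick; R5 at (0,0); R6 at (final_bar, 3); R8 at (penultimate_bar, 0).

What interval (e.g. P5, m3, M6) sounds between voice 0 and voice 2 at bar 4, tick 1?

voice 0=C3 voice 2=C4 -> P8

P8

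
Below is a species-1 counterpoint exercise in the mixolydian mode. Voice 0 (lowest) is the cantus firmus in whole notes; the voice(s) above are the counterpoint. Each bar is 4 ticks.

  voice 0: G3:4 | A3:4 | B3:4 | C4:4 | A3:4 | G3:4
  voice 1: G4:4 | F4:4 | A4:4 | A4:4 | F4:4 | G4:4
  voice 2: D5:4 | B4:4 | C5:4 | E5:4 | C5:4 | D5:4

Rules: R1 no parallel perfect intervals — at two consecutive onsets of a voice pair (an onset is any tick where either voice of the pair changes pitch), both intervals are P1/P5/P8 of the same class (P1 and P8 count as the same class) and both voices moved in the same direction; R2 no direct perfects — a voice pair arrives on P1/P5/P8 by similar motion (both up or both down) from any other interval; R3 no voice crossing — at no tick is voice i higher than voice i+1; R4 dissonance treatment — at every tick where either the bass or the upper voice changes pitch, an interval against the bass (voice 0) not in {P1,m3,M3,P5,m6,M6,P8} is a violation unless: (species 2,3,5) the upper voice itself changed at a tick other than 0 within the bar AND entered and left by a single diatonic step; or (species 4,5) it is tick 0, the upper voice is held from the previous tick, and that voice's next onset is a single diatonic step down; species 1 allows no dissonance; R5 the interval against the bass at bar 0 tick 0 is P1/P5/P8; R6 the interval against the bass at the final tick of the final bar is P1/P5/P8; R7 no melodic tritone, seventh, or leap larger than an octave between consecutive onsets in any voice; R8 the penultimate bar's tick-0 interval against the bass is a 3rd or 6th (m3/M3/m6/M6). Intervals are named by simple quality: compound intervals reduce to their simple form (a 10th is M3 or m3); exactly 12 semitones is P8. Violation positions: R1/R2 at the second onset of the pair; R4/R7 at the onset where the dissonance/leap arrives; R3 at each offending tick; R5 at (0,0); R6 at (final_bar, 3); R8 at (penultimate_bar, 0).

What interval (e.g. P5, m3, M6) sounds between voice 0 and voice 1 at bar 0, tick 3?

P8

voice 0=G3 voice 1=G4 -> P8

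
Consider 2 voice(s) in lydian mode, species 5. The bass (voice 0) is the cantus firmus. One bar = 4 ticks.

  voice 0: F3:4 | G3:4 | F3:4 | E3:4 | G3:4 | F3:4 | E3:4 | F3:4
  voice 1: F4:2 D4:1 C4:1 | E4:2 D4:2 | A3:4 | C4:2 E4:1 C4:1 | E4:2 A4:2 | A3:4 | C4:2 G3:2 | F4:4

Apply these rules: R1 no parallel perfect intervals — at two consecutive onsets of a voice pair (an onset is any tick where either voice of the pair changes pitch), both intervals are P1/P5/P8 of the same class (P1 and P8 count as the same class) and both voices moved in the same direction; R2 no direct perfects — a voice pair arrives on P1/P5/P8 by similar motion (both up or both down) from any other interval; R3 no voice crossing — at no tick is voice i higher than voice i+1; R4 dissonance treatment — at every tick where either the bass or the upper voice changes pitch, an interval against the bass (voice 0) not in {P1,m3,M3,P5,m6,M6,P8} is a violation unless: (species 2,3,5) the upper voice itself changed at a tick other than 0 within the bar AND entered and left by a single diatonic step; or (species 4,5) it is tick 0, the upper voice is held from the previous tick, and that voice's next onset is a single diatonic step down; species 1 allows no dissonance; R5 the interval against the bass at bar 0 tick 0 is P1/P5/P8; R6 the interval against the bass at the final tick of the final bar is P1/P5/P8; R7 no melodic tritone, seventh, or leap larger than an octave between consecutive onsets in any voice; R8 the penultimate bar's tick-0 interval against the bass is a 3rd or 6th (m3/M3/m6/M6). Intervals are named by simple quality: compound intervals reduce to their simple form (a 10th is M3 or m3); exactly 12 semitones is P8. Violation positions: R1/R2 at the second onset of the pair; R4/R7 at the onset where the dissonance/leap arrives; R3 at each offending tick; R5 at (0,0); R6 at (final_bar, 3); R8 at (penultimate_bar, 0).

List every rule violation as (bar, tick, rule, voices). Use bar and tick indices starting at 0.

bar 0: v0=F3 v1=F4 downbeat P8
bar 1: v0=G3 v1=E4 downbeat M6
bar 2: v0=F3 v1=A3 downbeat M3
bar 3: v0=E3 v1=C4 downbeat m6
bar 4: v0=G3 v1=E4 downbeat M6
bar 5: v0=F3 v1=A3 downbeat M3
bar 6: v0=E3 v1=C4 downbeat m6
bar 7: v0=F3 v1=F4 downbeat P8
  -> R4 @ bar 4 tick 2 v(0, 1): G3/A4 M2 untreated
  -> R2 @ bar 7 tick 0 v(0, 1): E3/G3 m3 -> F3/F4 P8 similar
  -> R7 @ bar 7 tick 0 v(1,): G3->F4 leap 10st

(4, 2, R4, (0, 1))
(7, 0, R2, (0, 1))
(7, 0, R7, (1,))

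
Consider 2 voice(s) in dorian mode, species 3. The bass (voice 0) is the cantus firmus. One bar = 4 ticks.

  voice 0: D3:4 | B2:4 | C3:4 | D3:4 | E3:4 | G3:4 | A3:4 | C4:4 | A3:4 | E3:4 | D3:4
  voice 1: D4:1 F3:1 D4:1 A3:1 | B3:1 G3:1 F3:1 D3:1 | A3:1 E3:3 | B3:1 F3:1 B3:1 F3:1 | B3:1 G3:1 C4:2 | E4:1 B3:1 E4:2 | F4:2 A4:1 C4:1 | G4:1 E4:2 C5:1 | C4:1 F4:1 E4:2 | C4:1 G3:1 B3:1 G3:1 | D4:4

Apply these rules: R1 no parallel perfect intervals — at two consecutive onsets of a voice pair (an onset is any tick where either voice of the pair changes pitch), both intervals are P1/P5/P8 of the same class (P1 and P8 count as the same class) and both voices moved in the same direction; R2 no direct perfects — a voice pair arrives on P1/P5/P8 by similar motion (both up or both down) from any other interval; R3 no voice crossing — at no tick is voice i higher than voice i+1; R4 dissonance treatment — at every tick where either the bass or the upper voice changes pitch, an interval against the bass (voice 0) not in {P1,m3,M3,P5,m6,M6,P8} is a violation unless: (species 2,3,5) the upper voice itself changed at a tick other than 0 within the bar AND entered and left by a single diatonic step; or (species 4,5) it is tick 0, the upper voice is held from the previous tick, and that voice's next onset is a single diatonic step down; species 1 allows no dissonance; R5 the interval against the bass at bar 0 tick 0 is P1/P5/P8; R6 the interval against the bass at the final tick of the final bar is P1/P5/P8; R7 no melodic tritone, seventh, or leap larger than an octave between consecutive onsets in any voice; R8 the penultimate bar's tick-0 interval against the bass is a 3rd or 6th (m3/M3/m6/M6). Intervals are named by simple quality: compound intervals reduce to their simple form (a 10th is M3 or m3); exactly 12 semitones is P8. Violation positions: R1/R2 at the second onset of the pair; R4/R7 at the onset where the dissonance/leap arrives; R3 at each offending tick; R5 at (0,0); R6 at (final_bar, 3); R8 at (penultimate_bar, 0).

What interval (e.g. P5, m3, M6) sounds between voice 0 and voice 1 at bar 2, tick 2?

M3

voice 0=C3 voice 1=E3 -> M3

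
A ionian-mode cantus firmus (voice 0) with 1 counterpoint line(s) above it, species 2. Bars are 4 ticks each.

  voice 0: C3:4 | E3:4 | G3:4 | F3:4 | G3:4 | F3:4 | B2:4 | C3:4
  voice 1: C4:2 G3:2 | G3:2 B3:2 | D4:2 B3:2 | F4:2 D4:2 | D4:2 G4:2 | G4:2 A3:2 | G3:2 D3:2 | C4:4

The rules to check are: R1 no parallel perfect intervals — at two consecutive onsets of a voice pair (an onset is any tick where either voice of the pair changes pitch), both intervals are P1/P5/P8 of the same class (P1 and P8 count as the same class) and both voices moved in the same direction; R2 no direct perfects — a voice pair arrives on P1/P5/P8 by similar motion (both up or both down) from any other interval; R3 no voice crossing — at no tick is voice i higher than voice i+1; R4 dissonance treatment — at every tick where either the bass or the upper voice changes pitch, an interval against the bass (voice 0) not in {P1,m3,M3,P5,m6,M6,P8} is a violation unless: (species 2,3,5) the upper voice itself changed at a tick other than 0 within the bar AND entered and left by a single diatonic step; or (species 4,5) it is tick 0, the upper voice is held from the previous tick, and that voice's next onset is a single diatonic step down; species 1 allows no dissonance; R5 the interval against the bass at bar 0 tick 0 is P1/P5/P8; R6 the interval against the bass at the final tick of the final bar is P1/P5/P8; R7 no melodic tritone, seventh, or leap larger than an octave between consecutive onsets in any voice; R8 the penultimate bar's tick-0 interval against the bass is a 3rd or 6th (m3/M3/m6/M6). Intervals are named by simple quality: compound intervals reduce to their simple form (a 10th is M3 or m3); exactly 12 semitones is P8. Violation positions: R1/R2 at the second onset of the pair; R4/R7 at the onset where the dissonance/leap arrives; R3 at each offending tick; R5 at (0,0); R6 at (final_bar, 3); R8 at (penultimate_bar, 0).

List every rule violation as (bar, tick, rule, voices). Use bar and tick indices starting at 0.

bar 0: v0=C3 v1=C4 downbeat P8
bar 1: v0=E3 v1=G3 downbeat m3
bar 2: v0=G3 v1=D4 downbeat P5
bar 3: v0=F3 v1=F4 downbeat P8
bar 4: v0=G3 v1=D4 downbeat P5
bar 5: v0=F3 v1=G4 downbeat M2
bar 6: v0=B2 v1=G3 downbeat m6
bar 7: v0=C3 v1=C4 downbeat P8
  -> R1 @ bar 2 tick 0 v(0, 1): E3/B3 P5 -> G3/D4 P5 similar
  -> R7 @ bar 3 tick 0 v(1,): B3->F4 leap 6st
  -> R4 @ bar 5 tick 0 v(0, 1): F3/G4 M2 untreated
  -> R7 @ bar 5 tick 2 v(1,): G4->A3 leap 10st
  -> R7 @ bar 6 tick 0 v(0,): F3->B2 leap 6st
  -> R2 @ bar 7 tick 0 v(0, 1): B2/D3 m3 -> C3/C4 P8 similar
  -> R7 @ bar 7 tick 0 v(1,): D3->C4 leap 10st

(2, 0, R1, (0, 1))
(3, 0, R7, (1,))
(5, 0, R4, (0, 1))
(5, 2, R7, (1,))
(6, 0, R7, (0,))
(7, 0, R2, (0, 1))
(7, 0, R7, (1,))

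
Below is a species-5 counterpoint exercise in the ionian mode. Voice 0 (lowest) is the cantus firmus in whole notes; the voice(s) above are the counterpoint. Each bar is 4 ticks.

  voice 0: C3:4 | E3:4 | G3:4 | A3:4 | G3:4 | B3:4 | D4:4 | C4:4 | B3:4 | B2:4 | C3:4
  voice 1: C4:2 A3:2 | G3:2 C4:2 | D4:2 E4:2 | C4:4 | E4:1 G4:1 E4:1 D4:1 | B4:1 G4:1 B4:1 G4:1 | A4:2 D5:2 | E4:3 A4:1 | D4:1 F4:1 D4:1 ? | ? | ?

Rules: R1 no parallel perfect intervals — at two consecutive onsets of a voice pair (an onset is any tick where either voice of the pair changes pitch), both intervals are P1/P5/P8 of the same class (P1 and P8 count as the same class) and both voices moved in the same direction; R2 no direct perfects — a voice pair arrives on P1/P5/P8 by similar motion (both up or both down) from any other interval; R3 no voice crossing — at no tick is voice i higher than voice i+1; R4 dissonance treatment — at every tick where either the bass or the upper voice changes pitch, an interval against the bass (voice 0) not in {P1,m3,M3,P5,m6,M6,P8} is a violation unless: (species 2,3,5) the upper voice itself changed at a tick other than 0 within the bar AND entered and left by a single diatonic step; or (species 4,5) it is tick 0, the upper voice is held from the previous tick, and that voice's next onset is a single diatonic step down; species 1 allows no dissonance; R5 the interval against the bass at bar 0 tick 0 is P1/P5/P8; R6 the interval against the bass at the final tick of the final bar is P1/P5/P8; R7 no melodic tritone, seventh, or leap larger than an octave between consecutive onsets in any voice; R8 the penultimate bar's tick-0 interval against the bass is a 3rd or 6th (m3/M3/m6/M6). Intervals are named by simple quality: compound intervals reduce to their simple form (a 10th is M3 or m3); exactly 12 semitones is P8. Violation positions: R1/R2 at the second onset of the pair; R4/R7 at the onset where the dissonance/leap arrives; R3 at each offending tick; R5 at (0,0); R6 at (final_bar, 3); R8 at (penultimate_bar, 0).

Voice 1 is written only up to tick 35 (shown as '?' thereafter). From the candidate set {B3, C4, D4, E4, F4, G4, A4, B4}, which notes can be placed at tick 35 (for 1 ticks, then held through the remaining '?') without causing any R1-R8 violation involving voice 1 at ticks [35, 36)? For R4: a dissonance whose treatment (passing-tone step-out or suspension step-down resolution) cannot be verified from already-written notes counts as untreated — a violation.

B3: legal
C4: violates R4
D4: legal
E4: violates R4
F4: violates R4
G4: legal
A4: violates R4
B4: legal

{B3, B4, D4, G4}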